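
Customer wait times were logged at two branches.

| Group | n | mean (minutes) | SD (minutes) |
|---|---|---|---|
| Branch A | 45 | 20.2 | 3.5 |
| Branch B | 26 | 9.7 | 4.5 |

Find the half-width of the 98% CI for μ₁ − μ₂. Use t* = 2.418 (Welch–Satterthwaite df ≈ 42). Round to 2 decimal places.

Per-group SEs: s₁/√n₁ = 3.5/√45 = 0.5217, s₂/√n₂ = 4.5/√26 = 0.8825.
Unpooled SE of the difference: √(0.27217089 + 0.77880625) = 1.0252.
Margin of error = t* · SE = 2.418 × 1.0252 = 2.4789.

2.48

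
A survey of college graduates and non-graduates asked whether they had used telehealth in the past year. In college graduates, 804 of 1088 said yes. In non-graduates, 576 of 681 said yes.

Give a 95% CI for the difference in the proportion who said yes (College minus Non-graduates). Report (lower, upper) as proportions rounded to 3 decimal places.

(-0.144, -0.069)

p̂₁ = 804/1088 = 0.7390 and p̂₂ = 576/681 = 0.8458.
SE₁ = √(p̂₁(1−p̂₁)/n₁) = √(0.7390·0.2610/1088) = 0.01331; SE₂ = √(0.8458·0.1542/681) = 0.01384.
Independent samples: SE of the difference = √(SE₁² + SE₂²) = √(0.0001771561 + 0.0001915456) = 0.01920.
z* for 95% confidence is 1.960, so the margin of error is 1.960 × 0.01920 = 0.03763.
Point estimate p̂₁ − p̂₂ = 0.7390 − 0.8458 = -0.1068.
-0.1068 ± 0.03763 → (-0.144, -0.069).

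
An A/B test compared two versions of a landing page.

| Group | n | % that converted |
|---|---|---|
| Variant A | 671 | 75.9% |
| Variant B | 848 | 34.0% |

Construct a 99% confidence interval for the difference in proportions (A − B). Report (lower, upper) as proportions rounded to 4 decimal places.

SE₁ = √(p̂₁(1−p̂₁)/n₁) = √(0.7590·0.2410/671) = 0.01651; SE₂ = √(0.3400·0.6600/848) = 0.01627.
Independent samples: SE of the difference = √(SE₁² + SE₂²) = √(0.0002725801 + 0.0002647129) = 0.02318.
z* for 99% confidence is 2.576, so the margin of error is 2.576 × 0.02318 = 0.05971.
Point estimate p̂₁ − p̂₂ = 0.7590 − 0.3400 = 0.4190.
0.4190 ± 0.05971 → (0.3593, 0.4787).

(0.3593, 0.4787)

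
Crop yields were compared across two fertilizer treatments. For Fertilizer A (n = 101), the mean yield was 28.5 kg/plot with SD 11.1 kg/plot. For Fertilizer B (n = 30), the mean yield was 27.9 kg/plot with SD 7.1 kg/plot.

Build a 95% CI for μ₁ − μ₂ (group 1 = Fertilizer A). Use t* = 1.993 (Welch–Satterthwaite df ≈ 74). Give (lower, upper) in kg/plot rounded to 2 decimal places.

(-2.79, 3.99)

Standard errors of each mean: 11.1/√101 = 1.1045 and 7.1/√30 = 1.2963.
SE(x̄₁ − x̄₂) = √(1.1045² + 1.2963²) = 1.7030 for independent samples with unequal variances.
With t* = 1.993, the margin is 1.993 × 1.7030 = 3.3941.
x̄₁ − x̄₂ = 28.5 − 27.9 = 0.6000; the interval is 0.6000 ± 3.3941 = (-2.79, 3.99).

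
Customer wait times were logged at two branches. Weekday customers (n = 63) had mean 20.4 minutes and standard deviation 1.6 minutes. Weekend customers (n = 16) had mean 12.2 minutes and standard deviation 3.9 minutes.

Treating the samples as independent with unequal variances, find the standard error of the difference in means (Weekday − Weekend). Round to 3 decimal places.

Standard errors of each mean: 1.6/√63 = 0.2016 and 3.9/√16 = 0.9750.
SE(x̄₁ − x̄₂) = √(0.2016² + 0.9750²) = 0.9956 for independent samples with unequal variances.

0.996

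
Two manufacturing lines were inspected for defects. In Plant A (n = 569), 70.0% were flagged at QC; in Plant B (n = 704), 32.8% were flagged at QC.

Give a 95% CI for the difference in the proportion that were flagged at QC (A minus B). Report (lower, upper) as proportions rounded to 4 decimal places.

The two standard errors are √(0.7000×0.3000/569) = 0.01921 and √(0.3280×0.6720/704) = 0.01769.
Because the samples are independent, SE_diff = √(0.01921² + 0.01769²) = 0.02611.
Using z* = 1.960 for 95%, ME = 1.960 × 0.02611 = 0.05118.
p̂₁ − p̂₂ = 0.3720; interval 0.3720 ± 0.05118 gives (0.3208, 0.4232).

(0.3208, 0.4232)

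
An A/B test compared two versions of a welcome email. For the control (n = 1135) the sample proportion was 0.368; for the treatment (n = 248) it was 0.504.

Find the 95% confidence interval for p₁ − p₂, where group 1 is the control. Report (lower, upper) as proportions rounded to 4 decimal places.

(-0.2043, -0.0677)

SE₁ = √(p̂₁(1−p̂₁)/n₁) = √(0.3680·0.6320/1135) = 0.01431; SE₂ = √(0.5040·0.4960/248) = 0.03175.
Independent samples: SE of the difference = √(SE₁² + SE₂²) = √(0.0002047761 + 0.0010080625) = 0.03483.
z* for 95% confidence is 1.960, so the margin of error is 1.960 × 0.03483 = 0.06827.
Point estimate p̂₁ − p̂₂ = 0.3680 − 0.5040 = -0.1360.
-0.1360 ± 0.06827 → (-0.2043, -0.0677).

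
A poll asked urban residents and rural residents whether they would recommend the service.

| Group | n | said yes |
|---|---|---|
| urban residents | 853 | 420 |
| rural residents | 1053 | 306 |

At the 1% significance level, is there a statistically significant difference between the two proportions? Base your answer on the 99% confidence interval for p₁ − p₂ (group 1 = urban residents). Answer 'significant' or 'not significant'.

significant

p̂₁ = 420/853 = 0.4924 and p̂₂ = 306/1053 = 0.2906.
SE₁ = √(p̂₁(1−p̂₁)/n₁) = √(0.4924·0.5076/853) = 0.01712; SE₂ = √(0.2906·0.7094/1053) = 0.01399.
Independent samples: SE of the difference = √(SE₁² + SE₂²) = √(0.0002930944 + 0.0001957201) = 0.02211.
z* for 99% confidence is 2.576, so the margin of error is 2.576 × 0.02211 = 0.05696.
Point estimate p̂₁ − p̂₂ = 0.4924 − 0.2906 = 0.2018.
0.2018 ± 0.05696 → (0.14484, 0.25876).
The interval (0.14484, 0.25876) does not contain 0, so the difference is significant.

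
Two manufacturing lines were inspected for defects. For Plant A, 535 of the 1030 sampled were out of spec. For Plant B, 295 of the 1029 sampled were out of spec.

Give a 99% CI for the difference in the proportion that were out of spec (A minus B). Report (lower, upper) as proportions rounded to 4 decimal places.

(0.1786, 0.2868)

First, p̂₁ = 535/1030 = 0.5194; p̂₂ = 295/1029 = 0.2867.
The two standard errors are √(0.5194×0.4806/1030) = 0.01557 and √(0.2867×0.7133/1029) = 0.01410.
Because the samples are independent, SE_diff = √(0.01557² + 0.01410²) = 0.02101.
Using z* = 2.576 for 99%, ME = 2.576 × 0.02101 = 0.05412.
p̂₁ − p̂₂ = 0.2327; interval 0.2327 ± 0.05412 gives (0.1786, 0.2868).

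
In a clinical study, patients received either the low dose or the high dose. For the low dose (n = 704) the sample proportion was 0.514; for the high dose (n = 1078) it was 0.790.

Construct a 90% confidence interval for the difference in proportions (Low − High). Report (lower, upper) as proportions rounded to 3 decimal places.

The two standard errors are √(0.5140×0.4860/704) = 0.01884 and √(0.7900×0.2100/1078) = 0.01241.
Because the samples are independent, SE_diff = √(0.01884² + 0.01241²) = 0.02256.
Using z* = 1.645 for 90%, ME = 1.645 × 0.02256 = 0.03711.
p̂₁ − p̂₂ = -0.2760; interval -0.2760 ± 0.03711 gives (-0.313, -0.239).

(-0.313, -0.239)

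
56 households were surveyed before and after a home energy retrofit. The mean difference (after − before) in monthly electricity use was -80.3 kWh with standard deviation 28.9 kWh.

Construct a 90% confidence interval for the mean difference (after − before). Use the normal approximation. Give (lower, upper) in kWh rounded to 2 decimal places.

Paired design: SE = s_d/√n = 28.9/√56 = 3.8619.
z* = 1.645; margin of error = 1.645 × 3.8619 = 6.3528.
-80.3 ± 6.3528 → (-86.65, -73.95).

(-86.65, -73.95)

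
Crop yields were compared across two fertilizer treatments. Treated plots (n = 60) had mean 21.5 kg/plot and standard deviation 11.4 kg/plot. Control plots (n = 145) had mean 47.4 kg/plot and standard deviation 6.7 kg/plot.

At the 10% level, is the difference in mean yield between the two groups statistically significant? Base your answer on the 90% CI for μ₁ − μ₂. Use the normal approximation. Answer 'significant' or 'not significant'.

significant

Standard errors of each mean: 11.4/√60 = 1.4717 and 6.7/√145 = 0.5564.
SE(x̄₁ − x̄₂) = √(1.4717² + 0.5564²) = 1.5734 for independent samples with unequal variances.
With z* = 1.645, the margin is 1.645 × 1.5734 = 2.5882.
x̄₁ − x̄₂ = 21.5 − 47.4 = -25.9000; the interval is -25.9000 ± 2.5882 = (-28.4882, -23.3118).
The interval (-28.4882, -23.3118) does not contain 0, so the difference is significant.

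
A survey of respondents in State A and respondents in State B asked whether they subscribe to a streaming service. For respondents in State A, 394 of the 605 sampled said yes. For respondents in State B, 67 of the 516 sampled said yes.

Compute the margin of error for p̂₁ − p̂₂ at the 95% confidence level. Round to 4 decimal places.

p̂₁ = 394/605 = 0.6512 and p̂₂ = 67/516 = 0.1298.
SE₁ = √(p̂₁(1−p̂₁)/n₁) = √(0.6512·0.3488/605) = 0.01938; SE₂ = √(0.1298·0.8702/516) = 0.01480.
Independent samples: SE of the difference = √(SE₁² + SE₂²) = √(0.0003755844 + 0.00021904) = 0.02438.
z* for 95% confidence is 1.960, so the margin of error is 1.960 × 0.02438 = 0.04778.

0.0478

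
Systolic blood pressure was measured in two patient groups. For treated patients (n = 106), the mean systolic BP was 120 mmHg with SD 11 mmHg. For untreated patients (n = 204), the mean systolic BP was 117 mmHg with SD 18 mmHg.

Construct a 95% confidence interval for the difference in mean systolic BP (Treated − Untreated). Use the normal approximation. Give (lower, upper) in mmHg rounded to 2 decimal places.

Per-group SEs: s₁/√n₁ = 11/√106 = 1.0684, s₂/√n₂ = 18/√204 = 1.2603.
Unpooled SE of the difference: √(1.14147856 + 1.58835609) = 1.6522.
Margin of error = z* · SE = 1.960 × 1.6522 = 3.2383.
x̄₁ − x̄₂ = 120 − 117 = 3.0000.
CI: 3.0000 ± 3.2383 = (-0.24, 6.24).

(-0.24, 6.24)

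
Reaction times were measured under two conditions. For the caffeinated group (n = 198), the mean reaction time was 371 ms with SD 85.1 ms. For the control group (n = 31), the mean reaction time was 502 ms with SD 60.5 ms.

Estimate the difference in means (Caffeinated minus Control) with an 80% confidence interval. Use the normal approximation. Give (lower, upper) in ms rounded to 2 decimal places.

SE₁ = s₁/√n₁ = 85.1/√198 = 6.0478; SE₂ = 60.5/√31 = 10.8661.
Independent samples, unequal variances: SE_diff = √(SE₁² + SE₂²) = √(36.57588484 + 118.07212921) = 12.4358.
z* = 1.282, so margin of error = 1.282 × 12.4358 = 15.9427.
Difference in means = 371 − 502 = -131.0000.
-131.0000 ± 15.9427 → (-146.94, -115.06).

(-146.94, -115.06)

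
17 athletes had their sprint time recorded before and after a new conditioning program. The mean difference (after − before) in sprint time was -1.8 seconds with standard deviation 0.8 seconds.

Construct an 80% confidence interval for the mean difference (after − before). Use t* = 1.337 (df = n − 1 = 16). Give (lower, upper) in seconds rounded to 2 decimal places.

Paired design: SE = s_d/√n = 0.8/√17 = 0.1940.
t* = 1.337; margin of error = 1.337 × 0.1940 = 0.2594.
-1.8 ± 0.2594 → (-2.06, -1.54).

(-2.06, -1.54)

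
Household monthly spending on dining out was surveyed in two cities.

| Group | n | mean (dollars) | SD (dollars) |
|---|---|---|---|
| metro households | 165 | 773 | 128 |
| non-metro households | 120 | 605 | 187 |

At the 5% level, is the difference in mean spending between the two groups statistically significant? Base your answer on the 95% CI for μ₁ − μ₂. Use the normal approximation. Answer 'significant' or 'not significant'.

significant

SE₁ = s₁/√n₁ = 128/√165 = 9.9648; SE₂ = 187/√120 = 17.0707.
Independent samples, unequal variances: SE_diff = √(SE₁² + SE₂²) = √(99.29723904 + 291.40879849) = 19.7663.
z* = 1.960, so margin of error = 1.960 × 19.7663 = 38.7419.
Difference in means = 773 − 605 = 168.0000.
168.0000 ± 38.7419 → (129.2581, 206.7419).
The interval (129.2581, 206.7419) does not contain 0, so the difference is significant.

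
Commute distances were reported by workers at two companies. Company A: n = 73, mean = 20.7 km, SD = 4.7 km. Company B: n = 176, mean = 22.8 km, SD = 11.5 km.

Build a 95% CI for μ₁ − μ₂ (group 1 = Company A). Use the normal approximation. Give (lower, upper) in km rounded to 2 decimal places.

(-4.11, -0.09)

Per-group SEs: s₁/√n₁ = 4.7/√73 = 0.5501, s₂/√n₂ = 11.5/√176 = 0.8668.
Unpooled SE of the difference: √(0.30261001 + 0.75134224) = 1.0266.
Margin of error = z* · SE = 1.960 × 1.0266 = 2.0121.
x̄₁ − x̄₂ = 20.7 − 22.8 = -2.1000.
CI: -2.1000 ± 2.0121 = (-4.11, -0.09).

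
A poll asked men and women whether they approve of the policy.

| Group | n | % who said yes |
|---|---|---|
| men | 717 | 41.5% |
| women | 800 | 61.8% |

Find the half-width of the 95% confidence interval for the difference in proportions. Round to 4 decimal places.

0.0493

Each SE is √(p̂(1−p̂)/n): √(0.4150·0.5850/717) = 0.01840 and √(0.6180·0.3820/800) = 0.01718.
SE(p̂₁ − p̂₂) = √(SE₁² + SE₂²) = √(0.00033856 + 0.0002951524) = 0.02517, since the two samples are independent.
At 95% confidence z* = 1.960; margin = 1.960 × 0.02517 = 0.04933.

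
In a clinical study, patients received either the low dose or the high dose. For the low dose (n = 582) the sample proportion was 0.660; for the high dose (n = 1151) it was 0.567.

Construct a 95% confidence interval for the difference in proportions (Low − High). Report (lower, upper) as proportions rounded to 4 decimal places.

SE₁ = √(p̂₁(1−p̂₁)/n₁) = √(0.6600·0.3400/582) = 0.01964; SE₂ = √(0.5670·0.4330/1151) = 0.01460.
Independent samples: SE of the difference = √(SE₁² + SE₂²) = √(0.0003857296 + 0.00021316) = 0.02447.
z* for 95% confidence is 1.960, so the margin of error is 1.960 × 0.02447 = 0.04796.
Point estimate p̂₁ − p̂₂ = 0.6600 − 0.5670 = 0.0930.
0.0930 ± 0.04796 → (0.0450, 0.1410).

(0.0450, 0.1410)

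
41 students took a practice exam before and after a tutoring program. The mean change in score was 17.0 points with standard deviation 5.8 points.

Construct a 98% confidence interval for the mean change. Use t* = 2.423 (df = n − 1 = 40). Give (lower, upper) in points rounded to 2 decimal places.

Paired design: SE = s_d/√n = 5.8/√41 = 0.9058.
t* = 2.423; margin of error = 2.423 × 0.9058 = 2.1948.
17.0 ± 2.1948 → (14.81, 19.19).

(14.81, 19.19)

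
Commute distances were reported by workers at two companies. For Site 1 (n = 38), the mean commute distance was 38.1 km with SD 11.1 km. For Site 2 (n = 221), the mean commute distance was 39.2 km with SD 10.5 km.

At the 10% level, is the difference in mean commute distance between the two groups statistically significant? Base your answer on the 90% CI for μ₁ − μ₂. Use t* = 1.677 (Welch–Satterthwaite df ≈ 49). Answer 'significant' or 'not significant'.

Standard errors of each mean: 11.1/√38 = 1.8007 and 10.5/√221 = 0.7063.
SE(x̄₁ − x̄₂) = √(1.8007² + 0.7063²) = 1.9343 for independent samples with unequal variances.
With t* = 1.677, the margin is 1.677 × 1.9343 = 3.2438.
x̄₁ − x̄₂ = 38.1 − 39.2 = -1.1000; the interval is -1.1000 ± 3.2438 = (-4.3438, 2.1438).
The interval (-4.3438, 2.1438) contains 0, so the difference is not significant.

not significant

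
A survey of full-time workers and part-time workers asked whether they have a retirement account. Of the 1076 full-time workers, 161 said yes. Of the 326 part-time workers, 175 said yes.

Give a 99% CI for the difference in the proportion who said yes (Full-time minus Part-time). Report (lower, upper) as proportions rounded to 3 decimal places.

(-0.464, -0.311)

First, p̂₁ = 161/1076 = 0.1496; p̂₂ = 175/326 = 0.5368.
The two standard errors are √(0.1496×0.8504/1076) = 0.01087 and √(0.5368×0.4632/326) = 0.02762.
Because the samples are independent, SE_diff = √(0.01087² + 0.02762²) = 0.02968.
Using z* = 2.576 for 99%, ME = 2.576 × 0.02968 = 0.07646.
p̂₁ − p̂₂ = -0.3872; interval -0.3872 ± 0.07646 gives (-0.464, -0.311).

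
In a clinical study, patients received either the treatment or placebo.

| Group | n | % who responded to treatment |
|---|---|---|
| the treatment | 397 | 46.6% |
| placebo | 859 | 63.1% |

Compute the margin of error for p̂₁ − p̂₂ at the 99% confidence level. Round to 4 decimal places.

0.0772

The two standard errors are √(0.4660×0.5340/397) = 0.02504 and √(0.6310×0.3690/859) = 0.01646.
Because the samples are independent, SE_diff = √(0.02504² + 0.01646²) = 0.02997.
Using z* = 2.576 for 99%, ME = 2.576 × 0.02997 = 0.07720.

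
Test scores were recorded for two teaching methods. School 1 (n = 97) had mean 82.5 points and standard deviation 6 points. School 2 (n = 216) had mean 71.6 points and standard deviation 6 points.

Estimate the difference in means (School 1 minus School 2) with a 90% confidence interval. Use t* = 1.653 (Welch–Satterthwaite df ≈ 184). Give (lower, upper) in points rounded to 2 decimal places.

(9.69, 12.11)

SE₁ = s₁/√n₁ = 6/√97 = 0.6092; SE₂ = 6/√216 = 0.4082.
Independent samples, unequal variances: SE_diff = √(SE₁² + SE₂²) = √(0.37112464 + 0.16662724) = 0.7333.
t* = 1.653, so margin of error = 1.653 × 0.7333 = 1.2121.
Difference in means = 82.5 − 71.6 = 10.9000.
10.9000 ± 1.2121 → (9.69, 12.11).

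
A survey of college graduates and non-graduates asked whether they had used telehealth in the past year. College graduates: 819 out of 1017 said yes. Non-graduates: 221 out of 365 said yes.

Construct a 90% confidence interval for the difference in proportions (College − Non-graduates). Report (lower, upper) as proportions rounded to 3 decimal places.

First, p̂₁ = 819/1017 = 0.8053; p̂₂ = 221/365 = 0.6055.
The two standard errors are √(0.8053×0.1947/1017) = 0.01242 and √(0.6055×0.3945/365) = 0.02558.
Because the samples are independent, SE_diff = √(0.01242² + 0.02558²) = 0.02844.
Using z* = 1.645 for 90%, ME = 1.645 × 0.02844 = 0.04678.
p̂₁ − p̂₂ = 0.1998; interval 0.1998 ± 0.04678 gives (0.153, 0.247).

(0.153, 0.247)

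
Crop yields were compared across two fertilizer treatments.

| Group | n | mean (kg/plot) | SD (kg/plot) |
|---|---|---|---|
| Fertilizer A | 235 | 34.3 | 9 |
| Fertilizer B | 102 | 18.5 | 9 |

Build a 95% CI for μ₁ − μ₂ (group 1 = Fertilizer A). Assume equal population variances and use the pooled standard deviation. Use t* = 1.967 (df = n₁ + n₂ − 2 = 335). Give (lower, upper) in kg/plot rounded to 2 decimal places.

(13.70, 17.90)

s_p = √[((n₁−1)s₁² + (n₂−1)s₂²)/(n₁+n₂−2)] = √[(234·9² + 101·9²)/335] = 9.0000.
SE = 9.0000·√(1/235 + 1/102) = 1.0671.
With t* = 1.967, margin = 1.967 × 1.0671 = 2.0990.
x̄₁ − x̄₂ = 34.3 − 18.5 = 15.8000; interval 15.8000 ± 2.0990 = (13.70, 17.90).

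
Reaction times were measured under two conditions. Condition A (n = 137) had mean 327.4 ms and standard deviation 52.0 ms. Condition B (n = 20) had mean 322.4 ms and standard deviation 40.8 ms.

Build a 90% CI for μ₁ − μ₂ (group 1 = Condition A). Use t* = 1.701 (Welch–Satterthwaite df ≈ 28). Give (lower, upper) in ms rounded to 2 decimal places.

Standard errors of each mean: 52.0/√137 = 4.4427 and 40.8/√20 = 9.1232.
SE(x̄₁ − x̄₂) = √(4.4427² + 9.1232²) = 10.1474 for independent samples with unequal variances.
With t* = 1.701, the margin is 1.701 × 10.1474 = 17.2607.
x̄₁ − x̄₂ = 327.4 − 322.4 = 5.0000; the interval is 5.0000 ± 17.2607 = (-12.26, 22.26).

(-12.26, 22.26)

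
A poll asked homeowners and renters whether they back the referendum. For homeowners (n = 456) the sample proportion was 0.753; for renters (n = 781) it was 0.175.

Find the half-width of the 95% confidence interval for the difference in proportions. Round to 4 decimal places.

0.0477

Each SE is √(p̂(1−p̂)/n): √(0.7530·0.2470/456) = 0.02020 and √(0.1750·0.8250/781) = 0.01360.
SE(p̂₁ − p̂₂) = √(SE₁² + SE₂²) = √(0.00040804 + 0.00018496) = 0.02435, since the two samples are independent.
At 95% confidence z* = 1.960; margin = 1.960 × 0.02435 = 0.04773.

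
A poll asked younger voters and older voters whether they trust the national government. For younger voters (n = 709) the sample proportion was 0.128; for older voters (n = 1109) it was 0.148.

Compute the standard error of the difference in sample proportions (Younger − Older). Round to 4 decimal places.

SE₁ = √(p̂₁(1−p̂₁)/n₁) = √(0.1280·0.8720/709) = 0.01255; SE₂ = √(0.1480·0.8520/1109) = 0.01066.
Independent samples: SE of the difference = √(SE₁² + SE₂²) = √(0.0001575025 + 0.0001136356) = 0.01647.

0.0165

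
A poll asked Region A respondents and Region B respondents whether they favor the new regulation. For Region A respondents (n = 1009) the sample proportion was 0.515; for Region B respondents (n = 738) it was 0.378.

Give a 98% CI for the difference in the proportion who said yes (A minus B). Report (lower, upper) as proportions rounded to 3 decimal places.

The two standard errors are √(0.5150×0.4850/1009) = 0.01573 and √(0.3780×0.6220/738) = 0.01785.
Because the samples are independent, SE_diff = √(0.01573² + 0.01785²) = 0.02379.
Using z* = 2.326 for 98%, ME = 2.326 × 0.02379 = 0.05534.
p̂₁ − p̂₂ = 0.1370; interval 0.1370 ± 0.05534 gives (0.082, 0.192).

(0.082, 0.192)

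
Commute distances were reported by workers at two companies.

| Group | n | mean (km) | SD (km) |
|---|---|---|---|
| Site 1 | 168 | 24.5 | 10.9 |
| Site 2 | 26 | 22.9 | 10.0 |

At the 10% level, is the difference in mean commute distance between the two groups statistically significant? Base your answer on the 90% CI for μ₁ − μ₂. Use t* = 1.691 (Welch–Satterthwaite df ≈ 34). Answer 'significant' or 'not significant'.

not significant

Per-group SEs: s₁/√n₁ = 10.9/√168 = 0.8410, s₂/√n₂ = 10.0/√26 = 1.9612.
Unpooled SE of the difference: √(0.707281 + 3.84630544) = 2.1339.
Margin of error = t* · SE = 1.691 × 2.1339 = 3.6084.
x̄₁ − x̄₂ = 24.5 − 22.9 = 1.6000.
CI: 1.6000 ± 3.6084 = (-2.0084, 5.2084).
The interval (-2.0084, 5.2084) contains 0, so the difference is not significant.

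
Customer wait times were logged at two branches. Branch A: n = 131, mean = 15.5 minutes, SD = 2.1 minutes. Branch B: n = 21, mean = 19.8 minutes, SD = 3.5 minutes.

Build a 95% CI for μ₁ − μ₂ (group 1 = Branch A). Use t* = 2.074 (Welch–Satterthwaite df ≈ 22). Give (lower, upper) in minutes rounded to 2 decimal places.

Per-group SEs: s₁/√n₁ = 2.1/√131 = 0.1835, s₂/√n₂ = 3.5/√21 = 0.7638.
Unpooled SE of the difference: √(0.03367225 + 0.58339044) = 0.7855.
Margin of error = t* · SE = 2.074 × 0.7855 = 1.6291.
x̄₁ − x̄₂ = 15.5 − 19.8 = -4.3000.
CI: -4.3000 ± 1.6291 = (-5.93, -2.67).

(-5.93, -2.67)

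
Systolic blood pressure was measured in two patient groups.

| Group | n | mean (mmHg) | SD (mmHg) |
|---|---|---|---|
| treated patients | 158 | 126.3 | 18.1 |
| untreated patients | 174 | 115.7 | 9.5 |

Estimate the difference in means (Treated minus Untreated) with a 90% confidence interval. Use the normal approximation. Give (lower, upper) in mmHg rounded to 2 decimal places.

Per-group SEs: s₁/√n₁ = 18.1/√158 = 1.4400, s₂/√n₂ = 9.5/√174 = 0.7202.
Unpooled SE of the difference: √(2.0736 + 0.51868804) = 1.6101.
Margin of error = z* · SE = 1.645 × 1.6101 = 2.6486.
x̄₁ − x̄₂ = 126.3 − 115.7 = 10.6000.
CI: 10.6000 ± 2.6486 = (7.95, 13.25).

(7.95, 13.25)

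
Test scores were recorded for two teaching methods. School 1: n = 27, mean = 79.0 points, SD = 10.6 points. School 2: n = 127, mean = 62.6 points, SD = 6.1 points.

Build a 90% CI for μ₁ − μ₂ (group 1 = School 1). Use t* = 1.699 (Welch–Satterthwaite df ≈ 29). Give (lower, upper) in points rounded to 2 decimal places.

SE₁ = s₁/√n₁ = 10.6/√27 = 2.0400; SE₂ = 6.1/√127 = 0.5413.
Independent samples, unequal variances: SE_diff = √(SE₁² + SE₂²) = √(4.1616 + 0.29300569) = 2.1106.
t* = 1.699, so margin of error = 1.699 × 2.1106 = 3.5859.
Difference in means = 79.0 − 62.6 = 16.4000.
16.4000 ± 3.5859 → (12.81, 19.99).

(12.81, 19.99)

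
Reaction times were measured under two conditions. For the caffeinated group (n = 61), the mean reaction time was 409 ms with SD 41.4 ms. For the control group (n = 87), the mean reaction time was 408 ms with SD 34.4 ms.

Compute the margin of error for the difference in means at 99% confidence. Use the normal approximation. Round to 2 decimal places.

16.63

Standard errors of each mean: 41.4/√61 = 5.3007 and 34.4/√87 = 3.6881.
SE(x̄₁ − x̄₂) = √(5.3007² + 3.6881²) = 6.4575 for independent samples with unequal variances.
With z* = 2.576, the margin is 2.576 × 6.4575 = 16.6345.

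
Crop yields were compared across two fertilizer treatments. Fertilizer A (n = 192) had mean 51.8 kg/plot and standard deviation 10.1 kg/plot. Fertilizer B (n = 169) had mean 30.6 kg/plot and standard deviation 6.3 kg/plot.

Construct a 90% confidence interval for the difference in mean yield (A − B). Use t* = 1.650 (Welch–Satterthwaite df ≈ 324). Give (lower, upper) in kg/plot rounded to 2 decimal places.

(19.76, 22.64)

Standard errors of each mean: 10.1/√192 = 0.7289 and 6.3/√169 = 0.4846.
SE(x̄₁ − x̄₂) = √(0.7289² + 0.4846²) = 0.8753 for independent samples with unequal variances.
With t* = 1.650, the margin is 1.650 × 0.8753 = 1.4442.
x̄₁ − x̄₂ = 51.8 − 30.6 = 21.2000; the interval is 21.2000 ± 1.4442 = (19.76, 22.64).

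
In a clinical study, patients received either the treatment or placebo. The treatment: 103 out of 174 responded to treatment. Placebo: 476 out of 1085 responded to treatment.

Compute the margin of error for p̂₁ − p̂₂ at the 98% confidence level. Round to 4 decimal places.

0.0935

First, p̂₁ = 103/174 = 0.5920; p̂₂ = 476/1085 = 0.4387.
The two standard errors are √(0.5920×0.4080/174) = 0.03726 and √(0.4387×0.5613/1085) = 0.01506.
Because the samples are independent, SE_diff = √(0.03726² + 0.01506²) = 0.04019.
Using z* = 2.326 for 98%, ME = 2.326 × 0.04019 = 0.09348.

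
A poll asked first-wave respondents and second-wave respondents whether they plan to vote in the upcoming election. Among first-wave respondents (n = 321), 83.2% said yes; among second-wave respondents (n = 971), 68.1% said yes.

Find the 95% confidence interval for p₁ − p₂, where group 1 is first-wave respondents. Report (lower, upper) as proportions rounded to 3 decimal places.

(0.101, 0.201)

The two standard errors are √(0.8320×0.1680/321) = 0.02087 and √(0.6810×0.3190/971) = 0.01496.
Because the samples are independent, SE_diff = √(0.02087² + 0.01496²) = 0.02568.
Using z* = 1.960 for 95%, ME = 1.960 × 0.02568 = 0.05033.
p̂₁ − p̂₂ = 0.1510; interval 0.1510 ± 0.05033 gives (0.101, 0.201).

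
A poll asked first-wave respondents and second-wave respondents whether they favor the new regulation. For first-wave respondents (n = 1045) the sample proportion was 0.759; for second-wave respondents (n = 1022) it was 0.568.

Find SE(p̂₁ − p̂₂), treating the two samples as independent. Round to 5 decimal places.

SE₁ = √(p̂₁(1−p̂₁)/n₁) = √(0.7590·0.2410/1045) = 0.01323; SE₂ = √(0.5680·0.4320/1022) = 0.01549.
Independent samples: SE of the difference = √(SE₁² + SE₂²) = √(0.0001750329 + 0.0002399401) = 0.02037.

0.02037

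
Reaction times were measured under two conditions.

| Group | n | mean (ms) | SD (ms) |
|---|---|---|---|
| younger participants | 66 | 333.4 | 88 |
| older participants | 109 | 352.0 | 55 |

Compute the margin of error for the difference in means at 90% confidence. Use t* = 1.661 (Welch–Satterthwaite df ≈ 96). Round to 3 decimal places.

SE₁ = s₁/√n₁ = 88/√66 = 10.8321; SE₂ = 55/√109 = 5.2680.
Independent samples, unequal variances: SE_diff = √(SE₁² + SE₂²) = √(117.33439041 + 27.751824) = 12.0452.
t* = 1.661, so margin of error = 1.661 × 12.0452 = 20.0071.

20.007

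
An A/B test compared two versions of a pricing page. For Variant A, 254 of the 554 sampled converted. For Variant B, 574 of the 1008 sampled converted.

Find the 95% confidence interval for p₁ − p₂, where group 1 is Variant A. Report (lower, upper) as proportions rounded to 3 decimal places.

p̂₁ = 254/554 = 0.4585 and p̂₂ = 574/1008 = 0.5694.
SE₁ = √(p̂₁(1−p̂₁)/n₁) = √(0.4585·0.5415/554) = 0.02117; SE₂ = √(0.5694·0.4306/1008) = 0.01560.
Independent samples: SE of the difference = √(SE₁² + SE₂²) = √(0.0004481689 + 0.00024336) = 0.02630.
z* for 95% confidence is 1.960, so the margin of error is 1.960 × 0.02630 = 0.05155.
Point estimate p̂₁ − p̂₂ = 0.4585 − 0.5694 = -0.1109.
-0.1109 ± 0.05155 → (-0.162, -0.059).

(-0.162, -0.059)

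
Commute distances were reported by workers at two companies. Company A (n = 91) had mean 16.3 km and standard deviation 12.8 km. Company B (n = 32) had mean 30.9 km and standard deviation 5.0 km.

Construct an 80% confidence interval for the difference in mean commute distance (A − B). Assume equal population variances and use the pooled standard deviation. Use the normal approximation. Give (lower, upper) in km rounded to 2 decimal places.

s_p = √[((n₁−1)s₁² + (n₂−1)s₂²)/(n₁+n₂−2)] = √[(90·12.8² + 31·5.0²)/121] = 11.3256.
SE = 11.3256·√(1/91 + 1/32) = 2.3277.
With z* = 1.282, margin = 1.282 × 2.3277 = 2.9841.
x̄₁ − x̄₂ = 16.3 − 30.9 = -14.6000; interval -14.6000 ± 2.9841 = (-17.58, -11.62).

(-17.58, -11.62)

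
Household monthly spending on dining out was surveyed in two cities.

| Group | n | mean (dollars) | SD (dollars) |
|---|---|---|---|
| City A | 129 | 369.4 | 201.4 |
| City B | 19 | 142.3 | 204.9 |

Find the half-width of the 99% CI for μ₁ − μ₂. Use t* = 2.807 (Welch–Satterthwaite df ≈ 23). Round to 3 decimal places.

SE₁ = s₁/√n₁ = 201.4/√129 = 17.7323; SE₂ = 204.9/√19 = 47.0073.
Independent samples, unequal variances: SE_diff = √(SE₁² + SE₂²) = √(314.43446329 + 2209.68625329) = 50.2406.
t* = 2.807, so margin of error = 2.807 × 50.2406 = 141.0254.

141.025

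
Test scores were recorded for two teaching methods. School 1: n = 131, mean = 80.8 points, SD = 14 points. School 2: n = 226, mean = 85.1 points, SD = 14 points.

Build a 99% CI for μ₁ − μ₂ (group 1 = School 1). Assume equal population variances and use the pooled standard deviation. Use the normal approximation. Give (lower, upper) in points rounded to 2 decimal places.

Pooled variance s_p² = [130·14² + 225·14²] / (131+226−2) = 196.0000, so s_p = 14.0000.
SE_diff = s_p·√(1/n₁ + 1/n₂) = 14.0000·√(1/131 + 1/226) = 1.5373.
z* = 2.576; margin = 2.576 × 1.5373 = 3.9601.
Difference = 80.8 − 85.1 = -4.3000.
-4.3000 ± 3.9601 → (-8.26, -0.34).

(-8.26, -0.34)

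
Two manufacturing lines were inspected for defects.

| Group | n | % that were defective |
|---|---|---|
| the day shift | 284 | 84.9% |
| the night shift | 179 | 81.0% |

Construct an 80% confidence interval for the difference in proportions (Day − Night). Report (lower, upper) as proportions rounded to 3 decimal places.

Each SE is √(p̂(1−p̂)/n): √(0.8490·0.1510/284) = 0.02125 and √(0.8100·0.1900/179) = 0.02932.
SE(p̂₁ − p̂₂) = √(SE₁² + SE₂²) = √(0.0004515625 + 0.0008596624) = 0.03621, since the two samples are independent.
At 80% confidence z* = 1.282; margin = 1.282 × 0.03621 = 0.04642.
The difference is 0.8490 − 0.8100 = 0.0390, so the interval is 0.0390 ± 0.04642 = (-0.007, 0.085).

(-0.007, 0.085)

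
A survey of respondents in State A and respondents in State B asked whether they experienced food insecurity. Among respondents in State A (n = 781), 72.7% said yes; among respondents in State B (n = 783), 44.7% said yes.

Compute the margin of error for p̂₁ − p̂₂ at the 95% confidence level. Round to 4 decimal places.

SE₁ = √(p̂₁(1−p̂₁)/n₁) = √(0.7270·0.2730/781) = 0.01594; SE₂ = √(0.4470·0.5530/783) = 0.01777.
Independent samples: SE of the difference = √(SE₁² + SE₂²) = √(0.0002540836 + 0.0003157729) = 0.02387.
z* for 95% confidence is 1.960, so the margin of error is 1.960 × 0.02387 = 0.04679.

0.0468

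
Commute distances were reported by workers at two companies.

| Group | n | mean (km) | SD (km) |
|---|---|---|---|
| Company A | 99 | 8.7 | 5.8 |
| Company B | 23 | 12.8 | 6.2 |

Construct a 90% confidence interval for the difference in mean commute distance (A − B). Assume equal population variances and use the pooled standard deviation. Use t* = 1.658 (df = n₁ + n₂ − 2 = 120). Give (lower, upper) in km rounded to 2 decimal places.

s_p = √[((n₁−1)s₁² + (n₂−1)s₂²)/(n₁+n₂−2)] = √[(98·5.8² + 22·6.2²)/120] = 5.8754.
SE = 5.8754·√(1/99 + 1/23) = 1.3600.
With t* = 1.658, margin = 1.658 × 1.3600 = 2.2549.
x̄₁ − x̄₂ = 8.7 − 12.8 = -4.1000; interval -4.1000 ± 2.2549 = (-6.35, -1.85).

(-6.35, -1.85)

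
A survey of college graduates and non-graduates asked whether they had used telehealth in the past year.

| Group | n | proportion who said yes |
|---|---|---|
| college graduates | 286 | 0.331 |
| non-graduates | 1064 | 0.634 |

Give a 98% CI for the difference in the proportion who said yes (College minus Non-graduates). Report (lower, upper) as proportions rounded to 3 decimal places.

(-0.376, -0.230)

The two standard errors are √(0.3310×0.6690/286) = 0.02783 and √(0.6340×0.3660/1064) = 0.01477.
Because the samples are independent, SE_diff = √(0.02783² + 0.01477²) = 0.03151.
Using z* = 2.326 for 98%, ME = 2.326 × 0.03151 = 0.07329.
p̂₁ − p̂₂ = -0.3030; interval -0.3030 ± 0.07329 gives (-0.376, -0.230).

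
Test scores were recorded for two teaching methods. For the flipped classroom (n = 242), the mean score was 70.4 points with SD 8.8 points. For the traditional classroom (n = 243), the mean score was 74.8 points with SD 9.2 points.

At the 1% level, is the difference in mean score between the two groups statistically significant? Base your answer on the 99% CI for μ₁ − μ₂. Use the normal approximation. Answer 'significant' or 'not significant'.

significant

Standard errors of each mean: 8.8/√242 = 0.5657 and 9.2/√243 = 0.5902.
SE(x̄₁ − x̄₂) = √(0.5657² + 0.5902²) = 0.8175 for independent samples with unequal variances.
With z* = 2.576, the margin is 2.576 × 0.8175 = 2.1059.
x̄₁ − x̄₂ = 70.4 − 74.8 = -4.4000; the interval is -4.4000 ± 2.1059 = (-6.5059, -2.2941).
The interval (-6.5059, -2.2941) does not contain 0, so the difference is significant.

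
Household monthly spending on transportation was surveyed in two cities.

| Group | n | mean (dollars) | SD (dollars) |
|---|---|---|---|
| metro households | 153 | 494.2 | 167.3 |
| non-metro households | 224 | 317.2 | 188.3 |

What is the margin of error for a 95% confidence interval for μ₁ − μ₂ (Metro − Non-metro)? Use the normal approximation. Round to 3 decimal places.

SE₁ = s₁/√n₁ = 167.3/√153 = 13.5254; SE₂ = 188.3/√224 = 12.5813.
Independent samples, unequal variances: SE_diff = √(SE₁² + SE₂²) = √(182.93644516 + 158.28910969) = 18.4723.
z* = 1.960, so margin of error = 1.960 × 18.4723 = 36.2057.

36.206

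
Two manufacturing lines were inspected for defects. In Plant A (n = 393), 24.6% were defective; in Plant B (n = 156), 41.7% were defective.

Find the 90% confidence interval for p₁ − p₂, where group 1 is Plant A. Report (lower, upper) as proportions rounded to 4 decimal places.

SE₁ = √(p̂₁(1−p̂₁)/n₁) = √(0.2460·0.7540/393) = 0.02172; SE₂ = √(0.4170·0.5830/156) = 0.03948.
Independent samples: SE of the difference = √(SE₁² + SE₂²) = √(0.0004717584 + 0.0015586704) = 0.04506.
z* for 90% confidence is 1.645, so the margin of error is 1.645 × 0.04506 = 0.07412.
Point estimate p̂₁ − p̂₂ = 0.2460 − 0.4170 = -0.1710.
-0.1710 ± 0.07412 → (-0.2451, -0.0969).

(-0.2451, -0.0969)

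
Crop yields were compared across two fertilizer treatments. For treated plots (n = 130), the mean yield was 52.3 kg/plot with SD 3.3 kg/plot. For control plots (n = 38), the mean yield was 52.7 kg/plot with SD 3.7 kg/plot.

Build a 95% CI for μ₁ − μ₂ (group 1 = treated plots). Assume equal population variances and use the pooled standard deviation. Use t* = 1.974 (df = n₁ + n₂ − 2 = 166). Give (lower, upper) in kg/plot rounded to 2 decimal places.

s_p = √[((n₁−1)s₁² + (n₂−1)s₂²)/(n₁+n₂−2)] = √[(129·3.3² + 37·3.7²)/166] = 3.3932.
SE = 3.3932·√(1/130 + 1/38) = 0.6257.
With t* = 1.974, margin = 1.974 × 0.6257 = 1.2351.
x̄₁ − x̄₂ = 52.3 − 52.7 = -0.4000; interval -0.4000 ± 1.2351 = (-1.64, 0.84).

(-1.64, 0.84)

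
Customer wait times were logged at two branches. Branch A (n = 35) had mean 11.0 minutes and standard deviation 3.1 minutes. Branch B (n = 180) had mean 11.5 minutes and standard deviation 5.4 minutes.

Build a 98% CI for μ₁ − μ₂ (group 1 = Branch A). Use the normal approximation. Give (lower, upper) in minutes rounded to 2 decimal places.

(-2.04, 1.04)

Per-group SEs: s₁/√n₁ = 3.1/√35 = 0.5240, s₂/√n₂ = 5.4/√180 = 0.4025.
Unpooled SE of the difference: √(0.274576 + 0.16200625) = 0.6607.
Margin of error = z* · SE = 2.326 × 0.6607 = 1.5368.
x̄₁ − x̄₂ = 11.0 − 11.5 = -0.5000.
CI: -0.5000 ± 1.5368 = (-2.04, 1.04).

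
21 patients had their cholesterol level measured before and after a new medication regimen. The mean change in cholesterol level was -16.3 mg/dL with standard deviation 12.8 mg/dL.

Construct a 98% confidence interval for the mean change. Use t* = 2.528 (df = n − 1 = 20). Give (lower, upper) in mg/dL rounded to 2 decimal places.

This is a matched-pairs design, so SE = s_d/√n = 12.8/√21 = 2.7932.
Margin = 2.528 × 2.7932 = 7.0612; the interval is -16.3 ± 7.0612 = (-23.36, -9.24).

(-23.36, -9.24)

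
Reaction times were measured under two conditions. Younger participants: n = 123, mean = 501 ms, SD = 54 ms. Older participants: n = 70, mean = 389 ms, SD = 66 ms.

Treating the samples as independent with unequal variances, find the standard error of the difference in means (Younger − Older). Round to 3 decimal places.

9.270

SE₁ = s₁/√n₁ = 54/√123 = 4.8690; SE₂ = 66/√70 = 7.8885.
Independent samples, unequal variances: SE_diff = √(SE₁² + SE₂²) = √(23.707161 + 62.22843225) = 9.2701.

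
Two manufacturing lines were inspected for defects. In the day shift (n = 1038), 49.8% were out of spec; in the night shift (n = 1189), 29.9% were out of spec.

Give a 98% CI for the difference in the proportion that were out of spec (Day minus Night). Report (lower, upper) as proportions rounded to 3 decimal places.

(0.151, 0.247)

Each SE is √(p̂(1−p̂)/n): √(0.4980·0.5020/1038) = 0.01552 and √(0.2990·0.7010/1189) = 0.01328.
SE(p̂₁ − p̂₂) = √(SE₁² + SE₂²) = √(0.0002408704 + 0.0001763584) = 0.02043, since the two samples are independent.
At 98% confidence z* = 2.326; margin = 2.326 × 0.02043 = 0.04752.
The difference is 0.4980 − 0.2990 = 0.1990, so the interval is 0.1990 ± 0.04752 = (0.151, 0.247).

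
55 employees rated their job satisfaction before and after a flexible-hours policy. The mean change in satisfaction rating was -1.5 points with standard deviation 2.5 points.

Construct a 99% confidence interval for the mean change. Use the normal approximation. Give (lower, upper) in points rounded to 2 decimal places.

This is a matched-pairs design, so SE = s_d/√n = 2.5/√55 = 0.3371.
Margin = 2.576 × 0.3371 = 0.8684; the interval is -1.5 ± 0.8684 = (-2.37, -0.63).

(-2.37, -0.63)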